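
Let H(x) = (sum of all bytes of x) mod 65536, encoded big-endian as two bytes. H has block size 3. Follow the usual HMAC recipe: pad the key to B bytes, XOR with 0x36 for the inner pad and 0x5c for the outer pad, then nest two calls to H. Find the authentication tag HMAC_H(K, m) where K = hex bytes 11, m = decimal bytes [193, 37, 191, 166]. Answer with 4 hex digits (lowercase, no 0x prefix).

Key hex bytes 11 is 1 byte ≤ B = 3; zero-pad to 3 bytes: K' = 11 00 00.
K' ⊕ ipad = 27 36 36.  K' ⊕ opad = 4d 5c 5c.
Inner input = (K'⊕ipad) ∥ m = 27 36 36 ∥ c1 25 bf a6.
Inner hash: sum = 39+54+54+193+37+191+166 = 734 → 02 de.
Outer input = (K'⊕opad) ∥ inner = 4d 5c 5c ∥ 02 de.
Outer hash (tag): sum = 77+92+92+2+222 = 485 → 01 e5.

01e5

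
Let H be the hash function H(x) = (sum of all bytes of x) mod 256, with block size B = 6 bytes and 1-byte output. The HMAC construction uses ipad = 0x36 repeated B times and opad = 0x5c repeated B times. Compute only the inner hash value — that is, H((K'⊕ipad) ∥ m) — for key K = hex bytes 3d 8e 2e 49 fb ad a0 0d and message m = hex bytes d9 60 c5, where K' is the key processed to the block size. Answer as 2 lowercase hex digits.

ad

Key hex bytes 3d 8e 2e 49 fb ad a0 0d is 8 bytes > B = 6, so hash it first: H(key) = 97, then zero-pad to 6 bytes: K' = 97 00 00 00 00 00.
K' ⊕ ipad = a1 36 36 36 36 36.
Inner input = a1 36 36 36 36 36 ∥ d9 60 c5.
Inner hash: sum = 161+54+54+54+54+54+217+96+197 = 941; mod 256 = 173 → ad.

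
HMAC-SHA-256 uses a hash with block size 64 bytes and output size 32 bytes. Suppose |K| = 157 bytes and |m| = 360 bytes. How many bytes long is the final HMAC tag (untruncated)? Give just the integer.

The tag is one SHA-256 digest: 32 bytes.

32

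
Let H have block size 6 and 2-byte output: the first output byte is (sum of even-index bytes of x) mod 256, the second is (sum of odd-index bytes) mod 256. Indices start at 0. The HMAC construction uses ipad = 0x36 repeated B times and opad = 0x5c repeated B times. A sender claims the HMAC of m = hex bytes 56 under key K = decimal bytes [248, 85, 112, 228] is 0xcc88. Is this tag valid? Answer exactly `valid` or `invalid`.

valid

Key decimal bytes [248, 85, 112, 228] = f8 55 70 e4 is 4 bytes ≤ B = 6; zero-pad to 6 bytes: K' = f8 55 70 e4 00 00.
K' ⊕ ipad = ce 63 46 d2 36 36; K' ⊕ opad = a4 09 2c b8 5c 5c.
Inner hash: even-index sum = 416 mod 256 = 160; odd-index sum = 363 mod 256 = 107 → a0 6b.
Outer hash (recomputed tag): even-index sum = 460 mod 256 = 204; odd-index sum = 392 mod 256 = 136 → cc 88.
Recomputed tag = cc88; claimed = cc88 → match.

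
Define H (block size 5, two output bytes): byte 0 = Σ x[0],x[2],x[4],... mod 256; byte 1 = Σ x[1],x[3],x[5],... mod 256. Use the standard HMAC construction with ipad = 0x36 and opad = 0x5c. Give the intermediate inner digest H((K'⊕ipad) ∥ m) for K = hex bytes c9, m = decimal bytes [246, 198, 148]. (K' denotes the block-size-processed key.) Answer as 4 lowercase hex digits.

Key hex bytes c9 is 1 byte ≤ B = 5; zero-pad to 5 bytes: K' = c9 00 00 00 00.
K' ⊕ ipad = ff 36 36 36 36.
Inner input = ff 36 36 36 36 ∥ f6 c6 94.
Inner hash: even-index sum = 561 mod 256 = 49; odd-index sum = 502 mod 256 = 246 → 31 f6.

31f6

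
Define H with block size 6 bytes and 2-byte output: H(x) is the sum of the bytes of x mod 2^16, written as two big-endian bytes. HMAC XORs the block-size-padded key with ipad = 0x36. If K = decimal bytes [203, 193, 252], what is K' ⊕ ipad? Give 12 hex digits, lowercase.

fdf7ca363636

Key decimal bytes [203, 193, 252] = cb c1 fc is 3 bytes ≤ B = 6; zero-pad to 6 bytes: K' = cb c1 fc 00 00 00.
XOR each byte with 0x36: cb⊕36=fd, c1⊕36=f7, fc⊕36=ca, 00⊕36=36, 00⊕36=36, 00⊕36=36.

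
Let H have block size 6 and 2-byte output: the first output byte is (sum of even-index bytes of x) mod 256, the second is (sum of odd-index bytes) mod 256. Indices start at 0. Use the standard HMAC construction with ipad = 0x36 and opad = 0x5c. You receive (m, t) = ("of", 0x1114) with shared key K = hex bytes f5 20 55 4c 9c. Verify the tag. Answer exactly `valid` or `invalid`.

Key hex bytes f5 20 55 4c 9c is 5 bytes ≤ B = 6; zero-pad to 6 bytes: K' = f5 20 55 4c 9c 00.
K' ⊕ ipad = c3 16 63 7a aa 36; K' ⊕ opad = a9 7c 09 10 c0 5c.
Inner hash: even-index sum = 575 mod 256 = 63; odd-index sum = 300 mod 256 = 44 → 3f 2c.
Outer hash (recomputed tag): even-index sum = 433 mod 256 = 177; odd-index sum = 276 mod 256 = 20 → b1 14.
Recomputed tag = b114; claimed = 1114 → mismatch.

invalid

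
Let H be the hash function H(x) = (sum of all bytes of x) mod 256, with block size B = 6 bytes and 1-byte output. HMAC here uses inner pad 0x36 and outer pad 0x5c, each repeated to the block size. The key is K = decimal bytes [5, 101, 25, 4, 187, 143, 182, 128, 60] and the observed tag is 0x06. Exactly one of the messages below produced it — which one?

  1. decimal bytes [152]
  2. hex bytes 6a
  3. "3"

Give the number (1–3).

Key decimal bytes [5, 101, 25, 4, 187, 143, 182, 128, 60] = 05 65 19 04 bb 8f b6 80 3c is 9 bytes > B = 6, so hash it first: H(key) = 43, then zero-pad to 6 bytes: K' = 43 00 00 00 00 00.
K' ⊕ ipad = 75 36 36 36 36 36; K' ⊕ opad = 1f 5c 5c 5c 5c 5c.
m1: inner = H(75 36 36 36 36 36 98) = 1b; tag = H(1f 5c 5c 5c 5c 5c 1b) = 06 ← matches
m2: inner = H(75 36 36 36 36 36 6a) = ed; tag = H(1f 5c 5c 5c 5c 5c ed) = d8
m3: inner = H(75 36 36 36 36 36 33) = b6; tag = H(1f 5c 5c 5c 5c 5c b6) = a1

1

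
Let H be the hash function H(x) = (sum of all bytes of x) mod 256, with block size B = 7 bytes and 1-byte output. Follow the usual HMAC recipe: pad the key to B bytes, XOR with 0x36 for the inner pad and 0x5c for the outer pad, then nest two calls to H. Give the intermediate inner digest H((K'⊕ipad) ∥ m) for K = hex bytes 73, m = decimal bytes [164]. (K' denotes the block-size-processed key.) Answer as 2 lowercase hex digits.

Key hex bytes 73 is 1 byte ≤ B = 7; zero-pad to 7 bytes: K' = 73 00 00 00 00 00 00.
K' ⊕ ipad = 45 36 36 36 36 36 36.
Inner input = 45 36 36 36 36 36 36 ∥ a4.
Inner hash: sum = 69+54+54+54+54+54+54+164 = 557; mod 256 = 45 → 2d.

2d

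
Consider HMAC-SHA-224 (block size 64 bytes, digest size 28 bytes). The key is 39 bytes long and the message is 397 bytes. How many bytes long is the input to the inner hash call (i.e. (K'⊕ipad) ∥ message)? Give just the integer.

461

Key is 39 ≤ 64 bytes, zero-padded: |K'| = 64.
Inner input = (K'⊕ipad) ∥ m → 64 + 397 = 461 bytes.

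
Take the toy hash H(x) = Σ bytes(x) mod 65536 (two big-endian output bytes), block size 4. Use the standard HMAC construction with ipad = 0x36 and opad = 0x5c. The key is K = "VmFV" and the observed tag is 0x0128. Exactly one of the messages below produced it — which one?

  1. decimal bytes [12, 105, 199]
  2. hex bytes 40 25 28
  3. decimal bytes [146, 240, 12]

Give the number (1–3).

Key "VmFV" = 56 6d 46 56 is exactly B = 4 bytes: K' = 56 6d 46 56.
K' ⊕ ipad = 60 5b 70 60; K' ⊕ opad = 0a 31 1a 0a.
m1: inner = H(60 5b 70 60 0c 69 c7) = 02 c7; tag = H(0a 31 1a 0a 02 c7) = 0128 ← matches
m2: inner = H(60 5b 70 60 40 25 28) = 02 18; tag = H(0a 31 1a 0a 02 18) = 0079
m3: inner = H(60 5b 70 60 92 f0 0c) = 03 19; tag = H(0a 31 1a 0a 03 19) = 007b

1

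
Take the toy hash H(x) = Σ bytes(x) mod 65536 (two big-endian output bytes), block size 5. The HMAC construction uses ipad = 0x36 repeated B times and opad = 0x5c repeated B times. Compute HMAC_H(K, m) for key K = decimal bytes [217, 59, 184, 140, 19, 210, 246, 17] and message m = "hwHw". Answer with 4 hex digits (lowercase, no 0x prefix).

026a

Key decimal bytes [217, 59, 184, 140, 19, 210, 246, 17] = d9 3b b8 8c 13 d2 f6 11 is 8 bytes > B = 5, so hash it first: H(key) = 04 44, then zero-pad to 5 bytes: K' = 04 44 00 00 00.
K' ⊕ ipad = 32 72 36 36 36.  K' ⊕ opad = 58 18 5c 5c 5c.
Inner input = (K'⊕ipad) ∥ m = 32 72 36 36 36 ∥ 68 77 48 77.
Inner hash: sum = 50+114+54+54+54+104+119+72+119 = 740 → 02 e4.
Outer input = (K'⊕opad) ∥ inner = 58 18 5c 5c 5c ∥ 02 e4.
Outer hash (tag): sum = 88+24+92+92+92+2+228 = 618 → 02 6a.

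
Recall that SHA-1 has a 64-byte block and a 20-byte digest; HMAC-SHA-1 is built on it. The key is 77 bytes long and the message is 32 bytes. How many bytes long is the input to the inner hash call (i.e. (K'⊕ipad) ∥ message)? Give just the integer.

96

Key is 77 > 64 bytes, so it is hashed to 20 bytes then zero-padded to 64: |K'| = 64.
Inner input = (K'⊕ipad) ∥ m → 64 + 32 = 96 bytes.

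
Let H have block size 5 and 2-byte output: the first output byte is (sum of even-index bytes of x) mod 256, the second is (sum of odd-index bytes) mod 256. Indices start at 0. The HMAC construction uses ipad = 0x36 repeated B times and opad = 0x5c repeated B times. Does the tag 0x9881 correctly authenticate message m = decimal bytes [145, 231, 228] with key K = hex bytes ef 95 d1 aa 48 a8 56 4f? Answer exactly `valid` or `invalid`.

Key hex bytes ef 95 d1 aa 48 a8 56 4f is 8 bytes > B = 5, so hash it first: H(key) = 5e 36, then zero-pad to 5 bytes: K' = 5e 36 00 00 00.
K' ⊕ ipad = 68 00 36 36 36; K' ⊕ opad = 02 6a 5c 5c 5c.
Inner hash: even-index sum = 443 mod 256 = 187; odd-index sum = 427 mod 256 = 171 → bb ab.
Outer hash (recomputed tag): even-index sum = 357 mod 256 = 101; odd-index sum = 385 mod 256 = 129 → 65 81.
Recomputed tag = 6581; claimed = 9881 → mismatch.

invalid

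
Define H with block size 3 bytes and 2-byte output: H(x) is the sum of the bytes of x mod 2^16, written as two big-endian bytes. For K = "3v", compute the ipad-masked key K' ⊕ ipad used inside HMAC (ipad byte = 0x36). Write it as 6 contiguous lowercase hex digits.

054036

Key "3v" = 33 76 is 2 bytes ≤ B = 3; zero-pad to 3 bytes: K' = 33 76 00.
XOR each byte with 0x36: 33⊕36=05, 76⊕36=40, 00⊕36=36.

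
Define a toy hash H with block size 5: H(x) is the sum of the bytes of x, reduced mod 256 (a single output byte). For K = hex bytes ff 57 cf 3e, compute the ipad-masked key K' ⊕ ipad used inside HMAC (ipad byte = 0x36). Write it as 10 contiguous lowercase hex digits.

Key hex bytes ff 57 cf 3e is 4 bytes ≤ B = 5; zero-pad to 5 bytes: K' = ff 57 cf 3e 00.
XOR each byte with 0x36: ff⊕36=c9, 57⊕36=61, cf⊕36=f9, 3e⊕36=08, 00⊕36=36.

c961f90836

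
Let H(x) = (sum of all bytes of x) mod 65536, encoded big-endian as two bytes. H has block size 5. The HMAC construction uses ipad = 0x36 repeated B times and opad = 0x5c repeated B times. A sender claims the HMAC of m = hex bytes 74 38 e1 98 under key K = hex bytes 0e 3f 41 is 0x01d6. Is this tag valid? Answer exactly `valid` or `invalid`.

valid

Key hex bytes 0e 3f 41 is 3 bytes ≤ B = 5; zero-pad to 5 bytes: K' = 0e 3f 41 00 00.
K' ⊕ ipad = 38 09 77 36 36; K' ⊕ opad = 52 63 1d 5c 5c.
Inner hash: sum = 56+9+119+54+54+116+56+225+152 = 841 → 03 49.
Outer hash (recomputed tag): sum = 82+99+29+92+92+3+73 = 470 → 01 d6.
Recomputed tag = 01d6; claimed = 01d6 → match.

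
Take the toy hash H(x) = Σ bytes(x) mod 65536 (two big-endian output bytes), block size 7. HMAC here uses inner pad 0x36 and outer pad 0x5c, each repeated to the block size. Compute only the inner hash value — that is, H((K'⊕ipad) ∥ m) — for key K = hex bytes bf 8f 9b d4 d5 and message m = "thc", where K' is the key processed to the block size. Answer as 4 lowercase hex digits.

Key hex bytes bf 8f 9b d4 d5 is 5 bytes ≤ B = 7; zero-pad to 7 bytes: K' = bf 8f 9b d4 d5 00 00.
K' ⊕ ipad = 89 b9 ad e2 e3 36 36.
Inner input = 89 b9 ad e2 e3 36 36 ∥ 74 68 63.
Inner hash: sum = 137+185+173+226+227+54+54+116+104+99 = 1375 → 05 5f.

055f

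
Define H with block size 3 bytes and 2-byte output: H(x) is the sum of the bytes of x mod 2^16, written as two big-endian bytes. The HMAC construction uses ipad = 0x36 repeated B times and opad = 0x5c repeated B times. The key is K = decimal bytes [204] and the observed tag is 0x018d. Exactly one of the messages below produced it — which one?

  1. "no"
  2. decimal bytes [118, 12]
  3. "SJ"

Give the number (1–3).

Key decimal bytes [204] = cc is 1 byte ≤ B = 3; zero-pad to 3 bytes: K' = cc 00 00.
K' ⊕ ipad = fa 36 36; K' ⊕ opad = 90 5c 5c.
m1: inner = H(fa 36 36 6e 6f) = 02 43; tag = H(90 5c 5c 02 43) = 018d ← matches
m2: inner = H(fa 36 36 76 0c) = 01 e8; tag = H(90 5c 5c 01 e8) = 0231
m3: inner = H(fa 36 36 53 4a) = 02 03; tag = H(90 5c 5c 02 03) = 014d

1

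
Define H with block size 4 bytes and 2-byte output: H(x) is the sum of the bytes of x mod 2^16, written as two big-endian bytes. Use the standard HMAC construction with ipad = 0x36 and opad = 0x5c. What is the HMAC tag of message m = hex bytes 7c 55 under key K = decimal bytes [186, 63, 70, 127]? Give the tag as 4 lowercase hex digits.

Key decimal bytes [186, 63, 70, 127] = ba 3f 46 7f is exactly B = 4 bytes: K' = ba 3f 46 7f.
K' ⊕ ipad = 8c 09 70 49.  K' ⊕ opad = e6 63 1a 23.
Inner input = (K'⊕ipad) ∥ m = 8c 09 70 49 ∥ 7c 55.
Inner hash: sum = 140+9+112+73+124+85 = 543 → 02 1f.
Outer input = (K'⊕opad) ∥ inner = e6 63 1a 23 ∥ 02 1f.
Outer hash (tag): sum = 230+99+26+35+2+31 = 423 → 01 a7.

01a7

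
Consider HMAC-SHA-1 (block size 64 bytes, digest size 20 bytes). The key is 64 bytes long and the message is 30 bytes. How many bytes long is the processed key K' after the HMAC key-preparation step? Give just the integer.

Key is 64 ≤ 64 bytes, zero-padded: |K'| = 64.

64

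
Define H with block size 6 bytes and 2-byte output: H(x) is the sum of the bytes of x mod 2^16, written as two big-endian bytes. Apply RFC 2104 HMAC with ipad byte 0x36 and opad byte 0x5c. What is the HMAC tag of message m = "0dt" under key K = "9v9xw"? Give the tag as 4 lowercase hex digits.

Key "9v9xw" = 39 76 39 78 77 is 5 bytes ≤ B = 6; zero-pad to 6 bytes: K' = 39 76 39 78 77 00.
K' ⊕ ipad = 0f 40 0f 4e 41 36.  K' ⊕ opad = 65 2a 65 24 2b 5c.
Inner input = (K'⊕ipad) ∥ m = 0f 40 0f 4e 41 36 ∥ 30 64 74.
Inner hash: sum = 15+64+15+78+65+54+48+100+116 = 555 → 02 2b.
Outer input = (K'⊕opad) ∥ inner = 65 2a 65 24 2b 5c ∥ 02 2b.
Outer hash (tag): sum = 101+42+101+36+43+92+2+43 = 460 → 01 cc.

01cc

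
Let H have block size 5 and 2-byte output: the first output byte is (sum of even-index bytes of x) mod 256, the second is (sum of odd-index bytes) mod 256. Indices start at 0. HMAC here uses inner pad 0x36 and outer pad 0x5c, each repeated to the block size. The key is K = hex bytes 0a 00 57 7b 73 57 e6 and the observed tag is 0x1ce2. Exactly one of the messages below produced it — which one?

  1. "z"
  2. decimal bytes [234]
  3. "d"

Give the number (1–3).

Key hex bytes 0a 00 57 7b 73 57 e6 is 7 bytes > B = 5, so hash it first: H(key) = ba d2, then zero-pad to 5 bytes: K' = ba d2 00 00 00.
K' ⊕ ipad = 8c e4 36 36 36; K' ⊕ opad = e6 8e 5c 5c 5c.
m1: inner = H(8c e4 36 36 36 7a) = f8 94; tag = H(e6 8e 5c 5c 5c f8 94) = 32e2
m2: inner = H(8c e4 36 36 36 ea) = f8 04; tag = H(e6 8e 5c 5c 5c f8 04) = a2e2
m3: inner = H(8c e4 36 36 36 64) = f8 7e; tag = H(e6 8e 5c 5c 5c f8 7e) = 1ce2 ← matches

3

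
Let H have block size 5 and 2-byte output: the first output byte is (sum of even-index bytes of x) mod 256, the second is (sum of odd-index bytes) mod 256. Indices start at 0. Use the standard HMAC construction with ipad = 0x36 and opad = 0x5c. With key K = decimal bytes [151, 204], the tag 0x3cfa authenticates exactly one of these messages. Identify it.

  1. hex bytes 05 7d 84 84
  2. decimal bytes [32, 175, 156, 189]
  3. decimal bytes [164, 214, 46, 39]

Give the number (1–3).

1

Key decimal bytes [151, 204] = 97 cc is 2 bytes ≤ B = 5; zero-pad to 5 bytes: K' = 97 cc 00 00 00.
K' ⊕ ipad = a1 fa 36 36 36; K' ⊕ opad = cb 90 5c 5c 5c.
m1: inner = H(a1 fa 36 36 36 05 7d 84 84) = 0e b9; tag = H(cb 90 5c 5c 5c 0e b9) = 3cfa ← matches
m2: inner = H(a1 fa 36 36 36 20 af 9c bd) = 79 ec; tag = H(cb 90 5c 5c 5c 79 ec) = 6f65
m3: inner = H(a1 fa 36 36 36 a4 d6 2e 27) = 0a 02; tag = H(cb 90 5c 5c 5c 0a 02) = 85f6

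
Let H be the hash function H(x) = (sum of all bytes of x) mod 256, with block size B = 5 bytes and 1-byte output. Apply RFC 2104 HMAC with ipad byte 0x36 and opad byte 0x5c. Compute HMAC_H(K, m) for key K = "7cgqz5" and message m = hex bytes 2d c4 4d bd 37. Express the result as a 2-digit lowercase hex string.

Key "7cgqz5" = 37 63 67 71 7a 35 is 6 bytes > B = 5, so hash it first: H(key) = 21, then zero-pad to 5 bytes: K' = 21 00 00 00 00.
K' ⊕ ipad = 17 36 36 36 36.  K' ⊕ opad = 7d 5c 5c 5c 5c.
Inner input = (K'⊕ipad) ∥ m = 17 36 36 36 36 ∥ 2d c4 4d bd 37.
Inner hash: sum = 23+54+54+54+54+45+196+77+189+55 = 801; mod 256 = 33 → 21.
Outer input = (K'⊕opad) ∥ inner = 7d 5c 5c 5c 5c ∥ 21.
Outer hash (tag): sum = 125+92+92+92+92+33 = 526; mod 256 = 14 → 0e.

0e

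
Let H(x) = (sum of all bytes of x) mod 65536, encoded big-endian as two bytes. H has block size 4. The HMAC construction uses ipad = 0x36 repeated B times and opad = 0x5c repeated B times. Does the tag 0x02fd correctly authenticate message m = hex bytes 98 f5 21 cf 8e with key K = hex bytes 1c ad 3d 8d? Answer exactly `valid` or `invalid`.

Key hex bytes 1c ad 3d 8d is exactly B = 4 bytes: K' = 1c ad 3d 8d.
K' ⊕ ipad = 2a 9b 0b bb; K' ⊕ opad = 40 f1 61 d1.
Inner hash: sum = 42+155+11+187+152+245+33+207+142 = 1174 → 04 96.
Outer hash (recomputed tag): sum = 64+241+97+209+4+150 = 765 → 02 fd.
Recomputed tag = 02fd; claimed = 02fd → match.

valid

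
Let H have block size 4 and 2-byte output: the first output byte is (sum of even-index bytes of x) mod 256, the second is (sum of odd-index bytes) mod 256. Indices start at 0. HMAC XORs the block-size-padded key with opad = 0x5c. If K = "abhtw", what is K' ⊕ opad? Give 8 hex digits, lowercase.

1c8a5c5c

Key "abhtw" = 61 62 68 74 77 is 5 bytes > B = 4, so hash it first: H(key) = 40 d6, then zero-pad to 4 bytes: K' = 40 d6 00 00.
XOR each byte with 0x5c: 40⊕5c=1c, d6⊕5c=8a, 00⊕5c=5c, 00⊕5c=5c.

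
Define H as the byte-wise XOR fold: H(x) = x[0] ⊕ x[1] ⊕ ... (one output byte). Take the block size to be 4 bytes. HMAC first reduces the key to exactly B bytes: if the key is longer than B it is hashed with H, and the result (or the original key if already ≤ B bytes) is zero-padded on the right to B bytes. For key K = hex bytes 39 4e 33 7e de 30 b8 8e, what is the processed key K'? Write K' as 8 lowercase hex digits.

|K| = 8 > B = 4, so first hash the key.
H(K): XOR 39⊕4e⊕33⊕7e⊕de⊕30⊕b8⊕8e = e2.
Zero-pad H(K) = e2 to 4 bytes: K' = e2 00 00 00.

e2000000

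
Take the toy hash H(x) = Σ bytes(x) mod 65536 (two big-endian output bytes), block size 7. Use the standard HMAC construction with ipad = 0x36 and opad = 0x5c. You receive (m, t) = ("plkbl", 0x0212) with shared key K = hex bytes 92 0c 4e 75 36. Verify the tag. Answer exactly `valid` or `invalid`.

Key hex bytes 92 0c 4e 75 36 is 5 bytes ≤ B = 7; zero-pad to 7 bytes: K' = 92 0c 4e 75 36 00 00.
K' ⊕ ipad = a4 3a 78 43 00 36 36; K' ⊕ opad = ce 50 12 29 6a 5c 5c.
Inner hash: sum = 164+58+120+67+0+54+54+112+108+107+98+108 = 1050 → 04 1a.
Outer hash (recomputed tag): sum = 206+80+18+41+106+92+92+4+26 = 665 → 02 99.
Recomputed tag = 0299; claimed = 0212 → mismatch.

invalid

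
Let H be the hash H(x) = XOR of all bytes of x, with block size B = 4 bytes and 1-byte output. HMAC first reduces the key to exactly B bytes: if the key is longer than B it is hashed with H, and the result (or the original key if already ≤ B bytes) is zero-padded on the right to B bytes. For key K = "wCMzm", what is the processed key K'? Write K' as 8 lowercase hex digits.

|K| = 5 > B = 4, so first hash the key.
H(K): XOR 77⊕43⊕4d⊕7a⊕6d = 6e.
Zero-pad H(K) = 6e to 4 bytes: K' = 6e 00 00 00.

6e000000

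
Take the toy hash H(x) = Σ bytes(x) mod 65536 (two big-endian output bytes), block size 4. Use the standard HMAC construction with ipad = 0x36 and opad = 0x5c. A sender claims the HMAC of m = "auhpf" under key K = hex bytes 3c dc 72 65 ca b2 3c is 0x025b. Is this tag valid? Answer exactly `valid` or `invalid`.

valid

Key hex bytes 3c dc 72 65 ca b2 3c is 7 bytes > B = 4, so hash it first: H(key) = 03 a7, then zero-pad to 4 bytes: K' = 03 a7 00 00.
K' ⊕ ipad = 35 91 36 36; K' ⊕ opad = 5f fb 5c 5c.
Inner hash: sum = 53+145+54+54+97+117+104+112+102 = 838 → 03 46.
Outer hash (recomputed tag): sum = 95+251+92+92+3+70 = 603 → 02 5b.
Recomputed tag = 025b; claimed = 025b → match.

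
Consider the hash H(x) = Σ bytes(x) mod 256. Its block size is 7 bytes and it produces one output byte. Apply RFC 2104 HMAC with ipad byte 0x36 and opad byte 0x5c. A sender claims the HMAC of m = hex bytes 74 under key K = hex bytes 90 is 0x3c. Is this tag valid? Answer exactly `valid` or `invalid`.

Key hex bytes 90 is 1 byte ≤ B = 7; zero-pad to 7 bytes: K' = 90 00 00 00 00 00 00.
K' ⊕ ipad = a6 36 36 36 36 36 36; K' ⊕ opad = cc 5c 5c 5c 5c 5c 5c.
Inner hash: sum = 166+54+54+54+54+54+54+116 = 606; mod 256 = 94 → 5e.
Outer hash (recomputed tag): sum = 204+92+92+92+92+92+92+94 = 850; mod 256 = 82 → 52.
Recomputed tag = 52; claimed = 3c → mismatch.

invalid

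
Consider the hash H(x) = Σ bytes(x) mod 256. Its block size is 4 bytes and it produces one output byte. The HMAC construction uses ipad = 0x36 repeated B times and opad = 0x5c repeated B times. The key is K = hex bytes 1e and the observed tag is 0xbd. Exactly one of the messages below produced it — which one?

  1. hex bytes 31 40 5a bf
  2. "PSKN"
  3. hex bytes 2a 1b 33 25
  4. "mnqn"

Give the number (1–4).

Key hex bytes 1e is 1 byte ≤ B = 4; zero-pad to 4 bytes: K' = 1e 00 00 00.
K' ⊕ ipad = 28 36 36 36; K' ⊕ opad = 42 5c 5c 5c.
m1: inner = H(28 36 36 36 31 40 5a bf) = 54; tag = H(42 5c 5c 5c 54) = aa
m2: inner = H(28 36 36 36 50 53 4b 4e) = 06; tag = H(42 5c 5c 5c 06) = 5c
m3: inner = H(28 36 36 36 2a 1b 33 25) = 67; tag = H(42 5c 5c 5c 67) = bd ← matches
m4: inner = H(28 36 36 36 6d 6e 71 6e) = 84; tag = H(42 5c 5c 5c 84) = da

3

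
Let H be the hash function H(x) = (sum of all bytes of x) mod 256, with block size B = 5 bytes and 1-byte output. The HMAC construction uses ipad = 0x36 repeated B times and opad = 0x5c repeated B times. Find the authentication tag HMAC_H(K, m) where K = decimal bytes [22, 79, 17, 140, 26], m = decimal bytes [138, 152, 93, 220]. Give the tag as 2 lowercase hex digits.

Key decimal bytes [22, 79, 17, 140, 26] = 16 4f 11 8c 1a is exactly B = 5 bytes: K' = 16 4f 11 8c 1a.
K' ⊕ ipad = 20 79 27 ba 2c.  K' ⊕ opad = 4a 13 4d d0 46.
Inner input = (K'⊕ipad) ∥ m = 20 79 27 ba 2c ∥ 8a 98 5d dc.
Inner hash: sum = 32+121+39+186+44+138+152+93+220 = 1025; mod 256 = 1 → 01.
Outer input = (K'⊕opad) ∥ inner = 4a 13 4d d0 46 ∥ 01.
Outer hash (tag): sum = 74+19+77+208+70+1 = 449; mod 256 = 193 → c1.

c1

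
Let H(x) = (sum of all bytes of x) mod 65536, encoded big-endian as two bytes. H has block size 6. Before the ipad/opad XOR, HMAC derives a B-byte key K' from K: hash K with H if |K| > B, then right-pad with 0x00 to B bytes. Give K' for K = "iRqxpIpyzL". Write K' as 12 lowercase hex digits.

|K| = 10 > B = 6, so first hash the key.
H(K): sum = 105+82+113+120+112+73+112+121+122+76 = 1036 → 04 0c.
Zero-pad H(K) = 04 0c to 6 bytes: K' = 04 0c 00 00 00 00.

040c00000000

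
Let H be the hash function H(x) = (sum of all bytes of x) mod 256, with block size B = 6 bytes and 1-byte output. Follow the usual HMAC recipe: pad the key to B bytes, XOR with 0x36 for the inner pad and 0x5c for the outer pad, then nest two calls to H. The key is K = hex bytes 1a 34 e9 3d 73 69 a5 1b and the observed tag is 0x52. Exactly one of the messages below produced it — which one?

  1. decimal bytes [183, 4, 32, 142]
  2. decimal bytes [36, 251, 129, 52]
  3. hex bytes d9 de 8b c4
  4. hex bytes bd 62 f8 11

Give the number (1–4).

3

Key hex bytes 1a 34 e9 3d 73 69 a5 1b is 8 bytes > B = 6, so hash it first: H(key) = 10, then zero-pad to 6 bytes: K' = 10 00 00 00 00 00.
K' ⊕ ipad = 26 36 36 36 36 36; K' ⊕ opad = 4c 5c 5c 5c 5c 5c.
m1: inner = H(26 36 36 36 36 36 b7 04 20 8e) = 9d; tag = H(4c 5c 5c 5c 5c 5c 9d) = b5
m2: inner = H(26 36 36 36 36 36 24 fb 81 34) = 08; tag = H(4c 5c 5c 5c 5c 5c 08) = 20
m3: inner = H(26 36 36 36 36 36 d9 de 8b c4) = 3a; tag = H(4c 5c 5c 5c 5c 5c 3a) = 52 ← matches
m4: inner = H(26 36 36 36 36 36 bd 62 f8 11) = 5c; tag = H(4c 5c 5c 5c 5c 5c 5c) = 74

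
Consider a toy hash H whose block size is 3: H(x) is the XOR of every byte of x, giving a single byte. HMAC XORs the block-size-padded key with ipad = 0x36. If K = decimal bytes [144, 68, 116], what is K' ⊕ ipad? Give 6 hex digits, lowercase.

Key decimal bytes [144, 68, 116] = 90 44 74 is exactly B = 3 bytes: K' = 90 44 74.
XOR each byte with 0x36: 90⊕36=a6, 44⊕36=72, 74⊕36=42.

a67242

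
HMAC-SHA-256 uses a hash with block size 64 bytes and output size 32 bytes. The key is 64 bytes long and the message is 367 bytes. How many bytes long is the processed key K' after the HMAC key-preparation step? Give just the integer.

64

Key is 64 ≤ 64 bytes, zero-padded: |K'| = 64.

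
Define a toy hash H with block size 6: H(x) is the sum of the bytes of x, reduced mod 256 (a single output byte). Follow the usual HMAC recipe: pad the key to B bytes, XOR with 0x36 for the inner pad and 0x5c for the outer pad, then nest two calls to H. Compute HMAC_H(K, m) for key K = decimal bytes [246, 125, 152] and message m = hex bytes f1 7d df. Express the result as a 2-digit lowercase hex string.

4b

Key decimal bytes [246, 125, 152] = f6 7d 98 is 3 bytes ≤ B = 6; zero-pad to 6 bytes: K' = f6 7d 98 00 00 00.
K' ⊕ ipad = c0 4b ae 36 36 36.  K' ⊕ opad = aa 21 c4 5c 5c 5c.
Inner input = (K'⊕ipad) ∥ m = c0 4b ae 36 36 36 ∥ f1 7d df.
Inner hash: sum = 192+75+174+54+54+54+241+125+223 = 1192; mod 256 = 168 → a8.
Outer input = (K'⊕opad) ∥ inner = aa 21 c4 5c 5c 5c ∥ a8.
Outer hash (tag): sum = 170+33+196+92+92+92+168 = 843; mod 256 = 75 → 4b.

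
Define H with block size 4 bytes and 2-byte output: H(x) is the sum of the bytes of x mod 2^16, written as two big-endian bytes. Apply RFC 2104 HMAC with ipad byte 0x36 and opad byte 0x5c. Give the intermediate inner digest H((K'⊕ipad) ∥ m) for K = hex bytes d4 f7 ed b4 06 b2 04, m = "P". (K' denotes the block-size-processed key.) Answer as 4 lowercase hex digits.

010c

Key hex bytes d4 f7 ed b4 06 b2 04 is 7 bytes > B = 4, so hash it first: H(key) = 04 28, then zero-pad to 4 bytes: K' = 04 28 00 00.
K' ⊕ ipad = 32 1e 36 36.
Inner input = 32 1e 36 36 ∥ 50.
Inner hash: sum = 50+30+54+54+80 = 268 → 01 0c.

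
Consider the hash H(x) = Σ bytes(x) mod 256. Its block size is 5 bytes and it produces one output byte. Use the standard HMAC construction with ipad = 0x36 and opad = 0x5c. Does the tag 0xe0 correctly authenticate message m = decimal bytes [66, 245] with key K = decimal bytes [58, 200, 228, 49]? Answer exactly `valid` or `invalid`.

Key decimal bytes [58, 200, 228, 49] = 3a c8 e4 31 is 4 bytes ≤ B = 5; zero-pad to 5 bytes: K' = 3a c8 e4 31 00.
K' ⊕ ipad = 0c fe d2 07 36; K' ⊕ opad = 66 94 b8 6d 5c.
Inner hash: sum = 12+254+210+7+54+66+245 = 848; mod 256 = 80 → 50.
Outer hash (recomputed tag): sum = 102+148+184+109+92+80 = 715; mod 256 = 203 → cb.
Recomputed tag = cb; claimed = e0 → mismatch.

invalid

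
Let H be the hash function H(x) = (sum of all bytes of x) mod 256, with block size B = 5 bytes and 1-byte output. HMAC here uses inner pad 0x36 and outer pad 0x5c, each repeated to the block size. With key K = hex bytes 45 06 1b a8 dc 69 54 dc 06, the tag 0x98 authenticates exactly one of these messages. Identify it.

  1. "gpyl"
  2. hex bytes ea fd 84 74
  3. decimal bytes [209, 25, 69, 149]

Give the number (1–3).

1

Key hex bytes 45 06 1b a8 dc 69 54 dc 06 is 9 bytes > B = 5, so hash it first: H(key) = 89, then zero-pad to 5 bytes: K' = 89 00 00 00 00.
K' ⊕ ipad = bf 36 36 36 36; K' ⊕ opad = d5 5c 5c 5c 5c.
m1: inner = H(bf 36 36 36 36 67 70 79 6c) = 53; tag = H(d5 5c 5c 5c 5c 53) = 98 ← matches
m2: inner = H(bf 36 36 36 36 ea fd 84 74) = 76; tag = H(d5 5c 5c 5c 5c 76) = bb
m3: inner = H(bf 36 36 36 36 d1 19 45 95) = 5b; tag = H(d5 5c 5c 5c 5c 5b) = a0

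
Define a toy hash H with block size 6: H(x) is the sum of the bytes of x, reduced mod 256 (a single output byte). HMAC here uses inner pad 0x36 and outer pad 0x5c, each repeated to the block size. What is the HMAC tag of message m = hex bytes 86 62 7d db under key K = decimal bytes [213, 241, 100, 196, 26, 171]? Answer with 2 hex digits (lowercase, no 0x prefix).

3a

Key decimal bytes [213, 241, 100, 196, 26, 171] = d5 f1 64 c4 1a ab is exactly B = 6 bytes: K' = d5 f1 64 c4 1a ab.
K' ⊕ ipad = e3 c7 52 f2 2c 9d.  K' ⊕ opad = 89 ad 38 98 46 f7.
Inner input = (K'⊕ipad) ∥ m = e3 c7 52 f2 2c 9d ∥ 86 62 7d db.
Inner hash: sum = 227+199+82+242+44+157+134+98+125+219 = 1527; mod 256 = 247 → f7.
Outer input = (K'⊕opad) ∥ inner = 89 ad 38 98 46 f7 ∥ f7.
Outer hash (tag): sum = 137+173+56+152+70+247+247 = 1082; mod 256 = 58 → 3a.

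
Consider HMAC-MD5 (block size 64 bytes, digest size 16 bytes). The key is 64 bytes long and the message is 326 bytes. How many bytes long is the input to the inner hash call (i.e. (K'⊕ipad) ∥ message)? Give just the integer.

Key is 64 ≤ 64 bytes, zero-padded: |K'| = 64.
Inner input = (K'⊕ipad) ∥ m → 64 + 326 = 390 bytes.

390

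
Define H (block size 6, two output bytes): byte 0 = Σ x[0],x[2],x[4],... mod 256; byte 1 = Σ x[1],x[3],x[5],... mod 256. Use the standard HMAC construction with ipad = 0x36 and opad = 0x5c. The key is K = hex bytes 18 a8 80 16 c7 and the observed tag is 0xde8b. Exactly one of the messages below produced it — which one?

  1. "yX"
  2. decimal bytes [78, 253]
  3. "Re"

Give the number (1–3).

Key hex bytes 18 a8 80 16 c7 is 5 bytes ≤ B = 6; zero-pad to 6 bytes: K' = 18 a8 80 16 c7 00.
K' ⊕ ipad = 2e 9e b6 20 f1 36; K' ⊕ opad = 44 f4 dc 4a 9b 5c.
m1: inner = H(2e 9e b6 20 f1 36 79 58) = 4e 4c; tag = H(44 f4 dc 4a 9b 5c 4e 4c) = 09e6
m2: inner = H(2e 9e b6 20 f1 36 4e fd) = 23 f1; tag = H(44 f4 dc 4a 9b 5c 23 f1) = de8b ← matches
m3: inner = H(2e 9e b6 20 f1 36 52 65) = 27 59; tag = H(44 f4 dc 4a 9b 5c 27 59) = e2f3

2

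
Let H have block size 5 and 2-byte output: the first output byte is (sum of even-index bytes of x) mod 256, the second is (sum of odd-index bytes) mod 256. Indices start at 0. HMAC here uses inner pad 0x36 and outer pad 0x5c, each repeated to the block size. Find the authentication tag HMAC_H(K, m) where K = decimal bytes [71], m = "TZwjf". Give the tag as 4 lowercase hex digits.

Key decimal bytes [71] = 47 is 1 byte ≤ B = 5; zero-pad to 5 bytes: K' = 47 00 00 00 00.
K' ⊕ ipad = 71 36 36 36 36.  K' ⊕ opad = 1b 5c 5c 5c 5c.
Inner input = (K'⊕ipad) ∥ m = 71 36 36 36 36 ∥ 54 5a 77 6a 66.
Inner hash: even-index sum = 417 mod 256 = 161; odd-index sum = 413 mod 256 = 157 → a1 9d.
Outer input = (K'⊕opad) ∥ inner = 1b 5c 5c 5c 5c ∥ a1 9d.
Outer hash (tag): even-index sum = 368 mod 256 = 112; odd-index sum = 345 mod 256 = 89 → 70 59.

7059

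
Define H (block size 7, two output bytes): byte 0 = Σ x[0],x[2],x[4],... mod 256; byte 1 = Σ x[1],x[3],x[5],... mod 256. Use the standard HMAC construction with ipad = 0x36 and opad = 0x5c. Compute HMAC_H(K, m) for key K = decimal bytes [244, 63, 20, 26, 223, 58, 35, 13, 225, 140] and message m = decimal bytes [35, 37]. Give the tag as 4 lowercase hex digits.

Key decimal bytes [244, 63, 20, 26, 223, 58, 35, 13, 225, 140] = f4 3f 14 1a df 3a 23 0d e1 8c is 10 bytes > B = 7, so hash it first: H(key) = eb 2c, then zero-pad to 7 bytes: K' = eb 2c 00 00 00 00 00.
K' ⊕ ipad = dd 1a 36 36 36 36 36.  K' ⊕ opad = b7 70 5c 5c 5c 5c 5c.
Inner input = (K'⊕ipad) ∥ m = dd 1a 36 36 36 36 36 ∥ 23 25.
Inner hash: even-index sum = 420 mod 256 = 164; odd-index sum = 169 mod 256 = 169 → a4 a9.
Outer input = (K'⊕opad) ∥ inner = b7 70 5c 5c 5c 5c 5c ∥ a4 a9.
Outer hash (tag): even-index sum = 628 mod 256 = 116; odd-index sum = 460 mod 256 = 204 → 74 cc.

74cc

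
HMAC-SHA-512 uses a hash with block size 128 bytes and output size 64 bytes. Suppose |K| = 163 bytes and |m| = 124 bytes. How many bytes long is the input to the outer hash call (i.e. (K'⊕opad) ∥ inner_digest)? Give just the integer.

192

Key is 163 > 128 bytes, so it is hashed to 64 bytes then zero-padded to 128: |K'| = 128.
Outer input = (K'⊕opad) ∥ H(inner) → 128 + 64 = 192 bytes.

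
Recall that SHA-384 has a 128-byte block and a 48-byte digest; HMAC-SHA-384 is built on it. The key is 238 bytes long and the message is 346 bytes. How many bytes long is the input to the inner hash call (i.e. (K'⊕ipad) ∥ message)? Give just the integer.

Key is 238 > 128 bytes, so it is hashed to 48 bytes then zero-padded to 128: |K'| = 128.
Inner input = (K'⊕ipad) ∥ m → 128 + 346 = 474 bytes.

474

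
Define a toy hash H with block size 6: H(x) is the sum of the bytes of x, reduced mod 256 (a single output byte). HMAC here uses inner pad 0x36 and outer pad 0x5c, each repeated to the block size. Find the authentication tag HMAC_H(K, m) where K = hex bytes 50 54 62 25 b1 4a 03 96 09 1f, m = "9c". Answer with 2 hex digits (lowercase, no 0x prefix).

02

Key hex bytes 50 54 62 25 b1 4a 03 96 09 1f is 10 bytes > B = 6, so hash it first: H(key) = e7, then zero-pad to 6 bytes: K' = e7 00 00 00 00 00.
K' ⊕ ipad = d1 36 36 36 36 36.  K' ⊕ opad = bb 5c 5c 5c 5c 5c.
Inner input = (K'⊕ipad) ∥ m = d1 36 36 36 36 36 ∥ 39 63.
Inner hash: sum = 209+54+54+54+54+54+57+99 = 635; mod 256 = 123 → 7b.
Outer input = (K'⊕opad) ∥ inner = bb 5c 5c 5c 5c 5c ∥ 7b.
Outer hash (tag): sum = 187+92+92+92+92+92+123 = 770; mod 256 = 2 → 02.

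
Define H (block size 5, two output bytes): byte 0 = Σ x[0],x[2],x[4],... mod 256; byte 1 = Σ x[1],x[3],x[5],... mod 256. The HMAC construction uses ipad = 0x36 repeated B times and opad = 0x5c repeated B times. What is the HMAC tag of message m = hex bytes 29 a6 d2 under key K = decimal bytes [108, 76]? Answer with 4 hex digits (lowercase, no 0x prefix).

93d8

Key decimal bytes [108, 76] = 6c 4c is 2 bytes ≤ B = 5; zero-pad to 5 bytes: K' = 6c 4c 00 00 00.
K' ⊕ ipad = 5a 7a 36 36 36.  K' ⊕ opad = 30 10 5c 5c 5c.
Inner input = (K'⊕ipad) ∥ m = 5a 7a 36 36 36 ∥ 29 a6 d2.
Inner hash: even-index sum = 364 mod 256 = 108; odd-index sum = 427 mod 256 = 171 → 6c ab.
Outer input = (K'⊕opad) ∥ inner = 30 10 5c 5c 5c ∥ 6c ab.
Outer hash (tag): even-index sum = 403 mod 256 = 147; odd-index sum = 216 mod 256 = 216 → 93 d8.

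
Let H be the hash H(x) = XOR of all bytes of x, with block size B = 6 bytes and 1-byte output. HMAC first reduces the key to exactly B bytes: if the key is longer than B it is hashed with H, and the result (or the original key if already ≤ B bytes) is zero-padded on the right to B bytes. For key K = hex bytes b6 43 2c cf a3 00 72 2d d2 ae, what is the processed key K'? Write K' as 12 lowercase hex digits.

|K| = 10 > B = 6, so first hash the key.
H(K): XOR b6⊕43⊕2c⊕cf⊕a3⊕00⊕72⊕2d⊕d2⊕ae = 96.
Zero-pad H(K) = 96 to 6 bytes: K' = 96 00 00 00 00 00.

960000000000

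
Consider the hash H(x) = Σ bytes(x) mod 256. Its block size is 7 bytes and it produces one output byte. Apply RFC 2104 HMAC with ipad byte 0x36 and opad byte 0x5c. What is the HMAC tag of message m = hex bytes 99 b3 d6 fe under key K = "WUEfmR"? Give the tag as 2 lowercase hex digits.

9e

Key "WUEfmR" = 57 55 45 66 6d 52 is 6 bytes ≤ B = 7; zero-pad to 7 bytes: K' = 57 55 45 66 6d 52 00.
K' ⊕ ipad = 61 63 73 50 5b 64 36.  K' ⊕ opad = 0b 09 19 3a 31 0e 5c.
Inner input = (K'⊕ipad) ∥ m = 61 63 73 50 5b 64 36 ∥ 99 b3 d6 fe.
Inner hash: sum = 97+99+115+80+91+100+54+153+179+214+254 = 1436; mod 256 = 156 → 9c.
Outer input = (K'⊕opad) ∥ inner = 0b 09 19 3a 31 0e 5c ∥ 9c.
Outer hash (tag): sum = 11+9+25+58+49+14+92+156 = 414; mod 256 = 158 → 9e.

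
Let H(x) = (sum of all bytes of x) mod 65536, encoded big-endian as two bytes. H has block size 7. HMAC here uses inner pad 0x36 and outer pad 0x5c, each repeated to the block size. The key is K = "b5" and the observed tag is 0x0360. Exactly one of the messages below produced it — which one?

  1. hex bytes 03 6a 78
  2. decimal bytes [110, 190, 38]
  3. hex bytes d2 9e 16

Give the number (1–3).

3

Key "b5" = 62 35 is 2 bytes ≤ B = 7; zero-pad to 7 bytes: K' = 62 35 00 00 00 00 00.
K' ⊕ ipad = 54 03 36 36 36 36 36; K' ⊕ opad = 3e 69 5c 5c 5c 5c 5c.
m1: inner = H(54 03 36 36 36 36 36 03 6a 78) = 02 4a; tag = H(3e 69 5c 5c 5c 5c 5c 02 4a) = 02bf
m2: inner = H(54 03 36 36 36 36 36 6e be 26) = 02 b7; tag = H(3e 69 5c 5c 5c 5c 5c 02 b7) = 032c
m3: inner = H(54 03 36 36 36 36 36 d2 9e 16) = 02 eb; tag = H(3e 69 5c 5c 5c 5c 5c 02 eb) = 0360 ← matches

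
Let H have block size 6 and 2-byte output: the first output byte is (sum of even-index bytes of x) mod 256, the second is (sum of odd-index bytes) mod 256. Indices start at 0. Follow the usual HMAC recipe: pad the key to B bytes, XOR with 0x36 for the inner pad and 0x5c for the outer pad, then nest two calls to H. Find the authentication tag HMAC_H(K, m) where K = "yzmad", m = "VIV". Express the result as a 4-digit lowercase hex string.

Key "yzmad" = 79 7a 6d 61 64 is 5 bytes ≤ B = 6; zero-pad to 6 bytes: K' = 79 7a 6d 61 64 00.
K' ⊕ ipad = 4f 4c 5b 57 52 36.  K' ⊕ opad = 25 26 31 3d 38 5c.
Inner input = (K'⊕ipad) ∥ m = 4f 4c 5b 57 52 36 ∥ 56 49 56.
Inner hash: even-index sum = 424 mod 256 = 168; odd-index sum = 290 mod 256 = 34 → a8 22.
Outer input = (K'⊕opad) ∥ inner = 25 26 31 3d 38 5c ∥ a8 22.
Outer hash (tag): even-index sum = 310 mod 256 = 54; odd-index sum = 225 mod 256 = 225 → 36 e1.

36e1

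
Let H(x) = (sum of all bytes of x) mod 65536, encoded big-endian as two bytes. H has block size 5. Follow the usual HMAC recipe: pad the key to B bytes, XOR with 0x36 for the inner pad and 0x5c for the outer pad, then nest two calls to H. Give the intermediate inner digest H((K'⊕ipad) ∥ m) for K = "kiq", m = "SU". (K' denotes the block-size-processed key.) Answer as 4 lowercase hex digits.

Key "kiq" = 6b 69 71 is 3 bytes ≤ B = 5; zero-pad to 5 bytes: K' = 6b 69 71 00 00.
K' ⊕ ipad = 5d 5f 47 36 36.
Inner input = 5d 5f 47 36 36 ∥ 53 55.
Inner hash: sum = 93+95+71+54+54+83+85 = 535 → 02 17.

0217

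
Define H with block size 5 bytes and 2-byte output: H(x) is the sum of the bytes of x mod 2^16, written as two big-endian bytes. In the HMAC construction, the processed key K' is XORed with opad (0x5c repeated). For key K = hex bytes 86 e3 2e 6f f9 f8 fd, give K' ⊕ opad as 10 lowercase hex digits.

Key hex bytes 86 e3 2e 6f f9 f8 fd is 7 bytes > B = 5, so hash it first: H(key) = 04 f4, then zero-pad to 5 bytes: K' = 04 f4 00 00 00.
XOR each byte with 0x5c: 04⊕5c=58, f4⊕5c=a8, 00⊕5c=5c, 00⊕5c=5c, 00⊕5c=5c.

58a85c5c5c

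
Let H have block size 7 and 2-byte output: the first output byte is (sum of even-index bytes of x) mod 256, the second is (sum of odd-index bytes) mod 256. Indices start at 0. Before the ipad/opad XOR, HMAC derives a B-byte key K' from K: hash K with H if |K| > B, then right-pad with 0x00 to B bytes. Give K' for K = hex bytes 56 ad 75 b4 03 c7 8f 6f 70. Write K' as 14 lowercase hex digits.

|K| = 9 > B = 7, so first hash the key.
H(K): even-index sum = 461 mod 256 = 205; odd-index sum = 663 mod 256 = 151 → cd 97.
Zero-pad H(K) = cd 97 to 7 bytes: K' = cd 97 00 00 00 00 00.

cd970000000000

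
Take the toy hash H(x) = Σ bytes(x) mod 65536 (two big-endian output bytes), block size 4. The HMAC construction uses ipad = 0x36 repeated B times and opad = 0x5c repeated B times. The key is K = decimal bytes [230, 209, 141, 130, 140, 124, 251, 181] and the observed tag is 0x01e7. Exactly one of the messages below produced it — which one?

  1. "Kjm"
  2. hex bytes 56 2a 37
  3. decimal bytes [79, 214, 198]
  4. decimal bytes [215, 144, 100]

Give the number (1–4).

Key decimal bytes [230, 209, 141, 130, 140, 124, 251, 181] = e6 d1 8d 82 8c 7c fb b5 is 8 bytes > B = 4, so hash it first: H(key) = 05 7e, then zero-pad to 4 bytes: K' = 05 7e 00 00.
K' ⊕ ipad = 33 48 36 36; K' ⊕ opad = 59 22 5c 5c.
m1: inner = H(33 48 36 36 4b 6a 6d) = 02 09; tag = H(59 22 5c 5c 02 09) = 013e
m2: inner = H(33 48 36 36 56 2a 37) = 01 9e; tag = H(59 22 5c 5c 01 9e) = 01d2
m3: inner = H(33 48 36 36 4f d6 c6) = 02 d2; tag = H(59 22 5c 5c 02 d2) = 0207
m4: inner = H(33 48 36 36 d7 90 64) = 02 b2; tag = H(59 22 5c 5c 02 b2) = 01e7 ← matches

4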